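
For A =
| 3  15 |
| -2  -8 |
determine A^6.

tr A = -5 and det A = 6, so the characteristic polynomial is λ² − (-5)λ + (6) with roots -3 and -2.
Eigenvectors give P = [[-5, -3], [2, 1]] with P⁻¹ = [[1, 3], [-2, -5]], and A = P·diag(-3, -2)·P⁻¹.
Then A^6 = P·diag(729, 64)·P⁻¹ = [[-3645, -192], [1458, 64]] · [[1, 3], [-2, -5]] = [[-3261, -9975], [1330, 4054]].

[[-3261, -9975], [1330, 4054]]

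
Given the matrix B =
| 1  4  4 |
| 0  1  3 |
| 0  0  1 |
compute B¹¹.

B = I + N where N = [[0, 4, 4], [0, 0, 3], [0, 0, 0]] is strictly upper-triangular, so N³ = 0.
(I + N)¹¹ = I + 11·N + 55·N² = [[1, 44, 704], [0, 1, 33], [0, 0, 1]].

[[1, 44, 704], [0, 1, 33], [0, 0, 1]]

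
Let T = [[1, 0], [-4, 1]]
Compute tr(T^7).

2

T = I + N where N = [[0, 0], [-4, 0]] is strictly lower-triangular, so N^2 = 0.
(I + N)^7 = I + 7·N = [[1, 0], [-28, 1]].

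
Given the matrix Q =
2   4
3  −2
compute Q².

[[16, 0], [0, 16]]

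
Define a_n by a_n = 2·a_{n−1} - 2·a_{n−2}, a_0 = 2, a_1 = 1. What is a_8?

32

With companion matrix B = [[2, -2], [1, 0]], [a_n, a_{n−1}]ᵀ = B·[a_{n−1}, a_{n−2}]ᵀ, so [a_8, a_7]ᵀ = B⁷·[a_1, a_0]ᵀ.
B⁷ = [[0, 16], [-8, 16]], giving [a_8, a_7]ᵀ = [[32], [24]].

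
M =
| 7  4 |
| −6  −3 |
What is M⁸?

[[19681, 13120], [−19680, −13119]]

tr M = 4 and det M = 3, so the characteristic polynomial is λ² − (4)λ + (3) with roots 1 and 3.
Eigenvectors give P = [[−2, −1], [3, 1]] with P⁻¹ = [[1, 1], [−3, −2]], and M = P·diag(1, 3)·P⁻¹.
Then M⁸ = P·diag(1, 6561)·P⁻¹ = [[−2, −6561], [3, 6561]] · [[1, 1], [−3, −2]] = [[19681, 13120], [−19680, −13119]].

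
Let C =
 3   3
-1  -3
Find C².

[[6, 0], [0, 6]]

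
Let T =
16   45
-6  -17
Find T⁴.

[[-74, -225], [30, 91]]

tr T = -1 and det T = -2, so the characteristic polynomial is λ² − (-1)λ + (-2) with roots 1 and -2.
Eigenvectors give P = [[-3, -5], [1, 2]] with P⁻¹ = [[-2, -5], [1, 3]], and T = P·diag(1, -2)·P⁻¹.
Then T⁴ = P·diag(1, 16)·P⁻¹ = [[-3, -80], [1, 32]] · [[-2, -5], [1, 3]] = [[-74, -225], [30, 91]].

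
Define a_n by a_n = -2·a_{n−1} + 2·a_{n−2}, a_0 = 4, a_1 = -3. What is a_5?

-260

With companion matrix Q = [[-2, 2], [1, 0]], [a_n, a_{n−1}]ᵀ = Q·[a_{n−1}, a_{n−2}]ᵀ, so [a_5, a_4]ᵀ = Q^4·[a_1, a_0]ᵀ.
Q^4 = [[44, -32], [-16, 12]], giving [a_5, a_4]ᵀ = [[-260], [96]].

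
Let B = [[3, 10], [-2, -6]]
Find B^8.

[[-1019, -2550], [510, 1276]]

tr B = -3 and det B = 2, so the characteristic polynomial is λ² − (-3)λ + (2) with roots -1 and -2.
Eigenvectors give P = [[-5, 2], [2, -1]] with P⁻¹ = [[-1, -2], [-2, -5]], and B = P·diag(-1, -2)·P⁻¹.
Then B^8 = P·diag(1, 256)·P⁻¹ = [[-5, 512], [2, -256]] · [[-1, -2], [-2, -5]] = [[-1019, -2550], [510, 1276]].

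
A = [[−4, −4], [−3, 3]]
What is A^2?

[[28, 4], [3, 21]]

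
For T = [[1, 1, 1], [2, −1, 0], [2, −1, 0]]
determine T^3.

T^2 = [[5, −1, 1], [0, 3, 2], [0, 3, 2]]
T^3 = [[5, 5, 5], [10, −5, 0], [10, −5, 0]]

[[5, 5, 5], [10, −5, 0], [10, −5, 0]]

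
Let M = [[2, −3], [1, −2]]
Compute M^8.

[[1, 0], [0, 1]]

M² = I (check: tr M = 0 and det M = −1), so M^8 = I since 8 is even.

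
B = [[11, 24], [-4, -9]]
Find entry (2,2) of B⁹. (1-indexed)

tr B = 2 and det B = -3, so the characteristic polynomial is λ² − (2)λ + (-3) with roots -1 and 3.
Eigenvectors give P = [[-2, -3], [1, 1]] with P⁻¹ = [[1, 3], [-1, -2]], and B = P·diag(-1, 3)·P⁻¹.
Then B⁹ = P·diag(-1, 19683)·P⁻¹ = [[2, -59049], [-1, 19683]] · [[1, 3], [-1, -2]] = [[59051, 118104], [-19684, -39369]].

-39369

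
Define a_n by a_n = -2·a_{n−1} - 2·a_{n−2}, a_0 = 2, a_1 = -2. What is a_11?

With companion matrix A = [[-2, -2], [1, 0]], [a_n, a_{n−1}]ᵀ = A·[a_{n−1}, a_{n−2}]ᵀ, so [a_11, a_10]ᵀ = A¹⁰·[a_1, a_0]ᵀ.
A¹⁰ = [[32, 64], [-32, -32]], giving [a_11, a_10]ᵀ = [[64], [0]].

64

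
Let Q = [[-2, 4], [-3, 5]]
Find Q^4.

tr Q = 3 and det Q = 2, so the characteristic polynomial is λ² − (3)λ + (2) with roots 2 and 1.
Eigenvectors give P = [[1, 4], [1, 3]] with P⁻¹ = [[-3, 4], [1, -1]], and Q = P·diag(2, 1)·P⁻¹.
Then Q^4 = P·diag(16, 1)·P⁻¹ = [[16, 4], [16, 3]] · [[-3, 4], [1, -1]] = [[-44, 60], [-45, 61]].

[[-44, 60], [-45, 61]]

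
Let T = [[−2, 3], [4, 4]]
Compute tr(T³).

T² = [[16, 6], [8, 28]]
T³ = [[−8, 72], [96, 136]]

128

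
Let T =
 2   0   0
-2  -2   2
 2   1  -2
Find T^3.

[[8, 0, 0], [-20, -20, 28], [16, 14, -20]]

T^2 = [[4, 0, 0], [4, 6, -8], [-2, -4, 6]]
T^3 = [[8, 0, 0], [-20, -20, 28], [16, 14, -20]]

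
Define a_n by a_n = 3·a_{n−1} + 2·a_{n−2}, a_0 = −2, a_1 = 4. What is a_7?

With companion matrix Q = [[3, 2], [1, 0]], [a_n, a_{n−1}]ᵀ = Q·[a_{n−1}, a_{n−2}]ᵀ, so [a_7, a_6]ᵀ = Q⁶·[a_1, a_0]ᵀ.
Q⁶ = [[1763, 990], [495, 278]], giving [a_7, a_6]ᵀ = [[5072], [1424]].

5072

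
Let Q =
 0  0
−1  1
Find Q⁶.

[[0, 0], [−1, 1]]

Q² = Q (a projection; rank 1, trace 1), so Q⁶ = Q.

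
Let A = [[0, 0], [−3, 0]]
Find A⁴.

A is strictly triangular, hence nilpotent: A² = 0, so A⁴ = 0.

[[0, 0], [0, 0]]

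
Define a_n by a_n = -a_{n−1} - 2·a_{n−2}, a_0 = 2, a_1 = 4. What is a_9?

With companion matrix T = [[-1, -2], [1, 0]], [a_n, a_{n−1}]ᵀ = T·[a_{n−1}, a_{n−2}]ᵀ, so [a_9, a_8]ᵀ = T^8·[a_1, a_0]ᵀ.
T^8 = [[-17, -6], [3, -14]], giving [a_9, a_8]ᵀ = [[-80], [-16]].

-80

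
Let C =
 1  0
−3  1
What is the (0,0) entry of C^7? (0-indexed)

1

C = I + N where N = [[0, 0], [−3, 0]] is strictly lower-triangular, so N^2 = 0.
(I + N)^7 = I + 7·N = [[1, 0], [−21, 1]].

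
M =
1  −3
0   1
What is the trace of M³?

2

M = I + N where N = [[0, −3], [0, 0]] is strictly upper-triangular, so N² = 0.
(I + N)³ = I + 3·N = [[1, −9], [0, 1]].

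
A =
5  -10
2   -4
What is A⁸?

A² = A (a projection; rank 1, trace 1), so A⁸ = A.

[[5, -10], [2, -4]]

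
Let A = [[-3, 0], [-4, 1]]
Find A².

[[9, 0], [8, 1]]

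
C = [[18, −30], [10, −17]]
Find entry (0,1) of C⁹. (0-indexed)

−121170

tr C = 1 and det C = −6, so the characteristic polynomial is λ² − (1)λ + (−6) with roots −2 and 3.
Eigenvectors give P = [[−3, 2], [−2, 1]] with P⁻¹ = [[1, −2], [2, −3]], and C = P·diag(−2, 3)·P⁻¹.
Then C⁹ = P·diag(−512, 19683)·P⁻¹ = [[1536, 39366], [1024, 19683]] · [[1, −2], [2, −3]] = [[80268, −121170], [40390, −61097]].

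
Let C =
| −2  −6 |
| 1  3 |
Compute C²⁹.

[[−2, −6], [1, 3]]

C² = C (a projection; rank 1, trace 1), so C²⁹ = C.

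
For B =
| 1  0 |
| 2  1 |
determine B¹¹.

B = I + N where N = [[0, 0], [2, 0]] is strictly lower-triangular, so N² = 0.
(I + N)¹¹ = I + 11·N = [[1, 0], [22, 1]].

[[1, 0], [22, 1]]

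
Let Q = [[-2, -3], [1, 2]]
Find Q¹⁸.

[[1, 0], [0, 1]]

Q² = I (check: tr Q = 0 and det Q = -1), so Q¹⁸ = I since 18 is even.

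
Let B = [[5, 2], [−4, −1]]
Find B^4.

[[161, 80], [−160, −79]]

tr B = 4 and det B = 3, so the characteristic polynomial is λ² − (4)λ + (3) with roots 3 and 1.
Eigenvectors give P = [[1, −1], [−1, 2]] with P⁻¹ = [[2, 1], [1, 1]], and B = P·diag(3, 1)·P⁻¹.
Then B^4 = P·diag(81, 1)·P⁻¹ = [[81, −1], [−81, 2]] · [[2, 1], [1, 1]] = [[161, 80], [−160, −79]].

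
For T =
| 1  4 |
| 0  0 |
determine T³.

[[1, 4], [0, 0]]

T² = [[1, 4], [0, 0]]
T³ = [[1, 4], [0, 0]]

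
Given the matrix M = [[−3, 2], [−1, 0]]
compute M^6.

[[127, −126], [63, −62]]

tr M = −3 and det M = 2, so the characteristic polynomial is λ² − (−3)λ + (2) with roots −1 and −2.
Eigenvectors give P = [[−1, 2], [−1, 1]] with P⁻¹ = [[1, −2], [1, −1]], and M = P·diag(−1, −2)·P⁻¹.
Then M^6 = P·diag(1, 64)·P⁻¹ = [[−1, 128], [−1, 64]] · [[1, −2], [1, −1]] = [[127, −126], [63, −62]].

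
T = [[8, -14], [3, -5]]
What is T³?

tr T = 3 and det T = 2, so the characteristic polynomial is λ² − (3)λ + (2) with roots 1 and 2.
Eigenvectors give P = [[2, -7], [1, -3]] with P⁻¹ = [[-3, 7], [-1, 2]], and T = P·diag(1, 2)·P⁻¹.
Then T³ = P·diag(1, 8)·P⁻¹ = [[2, -56], [1, -24]] · [[-3, 7], [-1, 2]] = [[50, -98], [21, -41]].

[[50, -98], [21, -41]]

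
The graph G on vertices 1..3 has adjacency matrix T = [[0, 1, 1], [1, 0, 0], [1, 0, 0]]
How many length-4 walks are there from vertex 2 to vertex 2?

The number of length-4 walks from vertex 2 to vertex 2 is entry (2,2) of T⁴, where T is the adjacency matrix.
T² = [[2, 0, 0], [0, 1, 1], [0, 1, 1]]
T³ = [[0, 2, 2], [2, 0, 0], [2, 0, 0]]
T⁴ = [[4, 0, 0], [0, 2, 2], [0, 2, 2]]

2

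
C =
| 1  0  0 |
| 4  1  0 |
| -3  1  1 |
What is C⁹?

[[1, 0, 0], [36, 1, 0], [117, 9, 1]]

C = I + N where N = [[0, 0, 0], [4, 0, 0], [-3, 1, 0]] is strictly lower-triangular, so N³ = 0.
(I + N)⁹ = I + 9·N + 36·N² = [[1, 0, 0], [36, 1, 0], [117, 9, 1]].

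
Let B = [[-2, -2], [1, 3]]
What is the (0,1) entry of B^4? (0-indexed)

B^2 = [[2, -2], [1, 7]]
B^3 = [[-6, -10], [5, 19]]
B^4 = [[2, -18], [9, 47]]

-18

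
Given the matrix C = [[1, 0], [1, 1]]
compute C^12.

C = I + N where N = [[0, 0], [1, 0]] is strictly lower-triangular, so N^2 = 0.
(I + N)^12 = I + 12·N = [[1, 0], [12, 1]].

[[1, 0], [12, 1]]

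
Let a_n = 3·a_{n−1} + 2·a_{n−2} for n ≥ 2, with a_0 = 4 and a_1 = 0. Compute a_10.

178904

With companion matrix B = [[3, 2], [1, 0]], [a_n, a_{n−1}]ᵀ = B·[a_{n−1}, a_{n−2}]ᵀ, so [a_10, a_9]ᵀ = B^9·[a_1, a_0]ᵀ.
B^9 = [[79647, 44726], [22363, 12558]], giving [a_10, a_9]ᵀ = [[178904], [50232]].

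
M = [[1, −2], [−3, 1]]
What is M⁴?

M² = [[7, −4], [−6, 7]]
M³ = [[19, −18], [−27, 19]]
M⁴ = [[73, −56], [−84, 73]]

[[73, −56], [−84, 73]]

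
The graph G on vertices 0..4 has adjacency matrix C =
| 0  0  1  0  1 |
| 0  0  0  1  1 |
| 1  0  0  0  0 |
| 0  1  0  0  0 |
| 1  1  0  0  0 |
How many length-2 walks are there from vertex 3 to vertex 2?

The number of length-2 walks from vertex 3 to vertex 2 is entry (3,2) of C², where C is the adjacency matrix.
C² = [[2, 1, 0, 0, 0], [1, 2, 0, 0, 0], [0, 0, 1, 0, 1], [0, 0, 0, 1, 1], [0, 0, 1, 1, 2]]

0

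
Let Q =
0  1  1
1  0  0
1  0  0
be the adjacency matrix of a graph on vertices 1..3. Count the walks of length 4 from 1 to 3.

The number of length-4 walks from vertex 1 to vertex 3 is entry (1,3) of Q⁴, where Q is the adjacency matrix.
Q² = [[2, 0, 0], [0, 1, 1], [0, 1, 1]]
Q³ = [[0, 2, 2], [2, 0, 0], [2, 0, 0]]
Q⁴ = [[4, 0, 0], [0, 2, 2], [0, 2, 2]]

0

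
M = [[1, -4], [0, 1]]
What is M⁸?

M = I + N where N = [[0, -4], [0, 0]] is strictly upper-triangular, so N² = 0.
(I + N)⁸ = I + 8·N = [[1, -32], [0, 1]].

[[1, -32], [0, 1]]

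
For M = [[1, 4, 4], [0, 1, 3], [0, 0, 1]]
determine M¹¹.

[[1, 44, 704], [0, 1, 33], [0, 0, 1]]

M = I + N where N = [[0, 4, 4], [0, 0, 3], [0, 0, 0]] is strictly upper-triangular, so N³ = 0.
(I + N)¹¹ = I + 11·N + 55·N² = [[1, 44, 704], [0, 1, 33], [0, 0, 1]].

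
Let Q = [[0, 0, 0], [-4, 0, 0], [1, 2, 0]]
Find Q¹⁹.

[[0, 0, 0], [0, 0, 0], [0, 0, 0]]

Q is strictly triangular, hence nilpotent: Q³ = 0, so Q¹⁹ = 0.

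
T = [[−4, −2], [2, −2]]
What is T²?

[[12, 12], [−12, 0]]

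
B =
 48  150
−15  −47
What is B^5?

[[2718, 8250], [−825, −2507]]

tr B = 1 and det B = −6, so the characteristic polynomial is λ² − (1)λ + (−6) with roots −2 and 3.
Eigenvectors give P = [[−3, 10], [1, −3]] with P⁻¹ = [[3, 10], [1, 3]], and B = P·diag(−2, 3)·P⁻¹.
Then B^5 = P·diag(−32, 243)·P⁻¹ = [[96, 2430], [−32, −729]] · [[3, 10], [1, 3]] = [[2718, 8250], [−825, −2507]].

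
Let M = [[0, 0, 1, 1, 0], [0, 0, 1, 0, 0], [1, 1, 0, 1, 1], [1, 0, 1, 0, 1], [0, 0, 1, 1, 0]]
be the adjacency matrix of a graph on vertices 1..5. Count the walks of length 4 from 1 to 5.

11

The number of length-4 walks from vertex 1 to vertex 5 is entry (1,5) of M⁴, where M is the adjacency matrix.
M² = [[2, 1, 1, 1, 2], [1, 1, 0, 1, 1], [1, 0, 4, 2, 1], [1, 1, 2, 3, 1], [2, 1, 1, 1, 2]]
M³ = [[2, 1, 6, 5, 2], [1, 0, 4, 2, 1], [6, 4, 4, 6, 6], [5, 2, 6, 4, 5], [2, 1, 6, 5, 2]]
M⁴ = [[11, 6, 10, 10, 11], [6, 4, 4, 6, 6], [10, 4, 22, 16, 10], [10, 6, 16, 16, 10], [11, 6, 10, 10, 11]]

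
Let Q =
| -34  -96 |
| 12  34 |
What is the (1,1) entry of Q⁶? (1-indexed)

64

tr Q = 0 and det Q = -4, so the characteristic polynomial is λ² − (0)λ + (-4) with roots -2 and 2.
Eigenvectors give P = [[-3, -8], [1, 3]] with P⁻¹ = [[-3, -8], [1, 3]], and Q = P·diag(-2, 2)·P⁻¹.
Then Q⁶ = P·diag(64, 64)·P⁻¹ = [[-192, -512], [64, 192]] · [[-3, -8], [1, 3]] = [[64, 0], [0, 64]].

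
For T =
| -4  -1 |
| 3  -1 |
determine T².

[[13, 5], [-15, -2]]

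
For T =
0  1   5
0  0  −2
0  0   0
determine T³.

T is strictly triangular, hence nilpotent: T³ = 0, so T³ = 0.

[[0, 0, 0], [0, 0, 0], [0, 0, 0]]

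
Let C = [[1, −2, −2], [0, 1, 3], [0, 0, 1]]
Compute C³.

[[1, −6, −24], [0, 1, 9], [0, 0, 1]]

C = I + N where N = [[0, −2, −2], [0, 0, 3], [0, 0, 0]] is strictly upper-triangular, so N³ = 0.
(I + N)³ = I + 3·N + 3·N² = [[1, −6, −24], [0, 1, 9], [0, 0, 1]].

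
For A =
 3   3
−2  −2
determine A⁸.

A² = A (a projection; rank 1, trace 1), so A⁸ = A.

[[3, 3], [−2, −2]]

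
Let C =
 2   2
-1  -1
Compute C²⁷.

[[2, 2], [-1, -1]]

C² = C (a projection; rank 1, trace 1), so C²⁷ = C.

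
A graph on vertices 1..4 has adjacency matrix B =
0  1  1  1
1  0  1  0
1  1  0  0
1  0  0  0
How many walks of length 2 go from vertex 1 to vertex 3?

1

The number of length-2 walks from vertex 1 to vertex 3 is entry (1,3) of B^2, where B is the adjacency matrix.
B^2 = [[3, 1, 1, 0], [1, 2, 1, 1], [1, 1, 2, 1], [0, 1, 1, 1]]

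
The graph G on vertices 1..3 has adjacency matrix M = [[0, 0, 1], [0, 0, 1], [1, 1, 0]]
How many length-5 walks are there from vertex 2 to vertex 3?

The number of length-5 walks from vertex 2 to vertex 3 is entry (2,3) of M⁵, where M is the adjacency matrix.
M² = [[1, 1, 0], [1, 1, 0], [0, 0, 2]]
M³ = [[0, 0, 2], [0, 0, 2], [2, 2, 0]]
M⁴ = [[2, 2, 0], [2, 2, 0], [0, 0, 4]]
M⁵ = [[0, 0, 4], [0, 0, 4], [4, 4, 0]]

4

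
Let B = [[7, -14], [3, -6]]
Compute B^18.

[[7, -14], [3, -6]]

B² = B (a projection; rank 1, trace 1), so B^18 = B.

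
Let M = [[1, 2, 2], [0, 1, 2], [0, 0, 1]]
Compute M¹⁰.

M = I + N where N = [[0, 2, 2], [0, 0, 2], [0, 0, 0]] is strictly upper-triangular, so N³ = 0.
(I + N)¹⁰ = I + 10·N + 45·N² = [[1, 20, 200], [0, 1, 20], [0, 0, 1]].

[[1, 20, 200], [0, 1, 20], [0, 0, 1]]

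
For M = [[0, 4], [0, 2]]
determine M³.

[[0, 16], [0, 8]]

M² = [[0, 8], [0, 4]]
M³ = [[0, 16], [0, 8]]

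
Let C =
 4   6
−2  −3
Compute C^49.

C² = C (a projection; rank 1, trace 1), so C^49 = C.

[[4, 6], [−2, −3]]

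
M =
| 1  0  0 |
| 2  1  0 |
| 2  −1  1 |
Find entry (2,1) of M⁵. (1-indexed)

10

M = I + N where N = [[0, 0, 0], [2, 0, 0], [2, −1, 0]] is strictly lower-triangular, so N³ = 0.
(I + N)⁵ = I + 5·N + 10·N² = [[1, 0, 0], [10, 1, 0], [−10, −5, 1]].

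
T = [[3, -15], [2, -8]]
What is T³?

[[87, -285], [38, -122]]

tr T = -5 and det T = 6, so the characteristic polynomial is λ² − (-5)λ + (6) with roots -3 and -2.
Eigenvectors give P = [[-5, 3], [-2, 1]] with P⁻¹ = [[1, -3], [2, -5]], and T = P·diag(-3, -2)·P⁻¹.
Then T³ = P·diag(-27, -8)·P⁻¹ = [[135, -24], [54, -8]] · [[1, -3], [2, -5]] = [[87, -285], [38, -122]].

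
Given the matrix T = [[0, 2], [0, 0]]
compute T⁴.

[[0, 0], [0, 0]]

T is strictly triangular, hence nilpotent: T² = 0, so T⁴ = 0.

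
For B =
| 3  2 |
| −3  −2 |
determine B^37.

B² = B (a projection; rank 1, trace 1), so B^37 = B.

[[3, 2], [−3, −2]]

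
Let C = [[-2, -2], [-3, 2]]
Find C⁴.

[[100, 0], [0, 100]]

C² = [[10, 0], [0, 10]]
C³ = [[-20, -20], [-30, 20]]
C⁴ = [[100, 0], [0, 100]]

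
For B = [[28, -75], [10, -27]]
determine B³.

[[202, -525], [70, -183]]

tr B = 1 and det B = -6, so the characteristic polynomial is λ² − (1)λ + (-6) with roots 3 and -2.
Eigenvectors give P = [[-3, -5], [-1, -2]] with P⁻¹ = [[-2, 5], [1, -3]], and B = P·diag(3, -2)·P⁻¹.
Then B³ = P·diag(27, -8)·P⁻¹ = [[-81, 40], [-27, 16]] · [[-2, 5], [1, -3]] = [[202, -525], [70, -183]].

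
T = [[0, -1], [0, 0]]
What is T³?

[[0, 0], [0, 0]]

T is strictly triangular, hence nilpotent: T² = 0, so T³ = 0.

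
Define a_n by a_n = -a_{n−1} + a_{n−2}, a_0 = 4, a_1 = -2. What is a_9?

-152

With companion matrix C = [[-1, 1], [1, 0]], [a_n, a_{n−1}]ᵀ = C·[a_{n−1}, a_{n−2}]ᵀ, so [a_9, a_8]ᵀ = C⁸·[a_1, a_0]ᵀ.
C⁸ = [[34, -21], [-21, 13]], giving [a_9, a_8]ᵀ = [[-152], [94]].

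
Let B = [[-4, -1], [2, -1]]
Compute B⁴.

[[146, 65], [-130, -49]]

tr B = -5 and det B = 6, so the characteristic polynomial is λ² − (-5)λ + (6) with roots -2 and -3.
Eigenvectors give P = [[-1, -1], [2, 1]] with P⁻¹ = [[1, 1], [-2, -1]], and B = P·diag(-2, -3)·P⁻¹.
Then B⁴ = P·diag(16, 81)·P⁻¹ = [[-16, -81], [32, 81]] · [[1, 1], [-2, -1]] = [[146, 65], [-130, -49]].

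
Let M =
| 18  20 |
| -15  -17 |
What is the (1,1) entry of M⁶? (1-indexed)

2724

tr M = 1 and det M = -6, so the characteristic polynomial is λ² − (1)λ + (-6) with roots 3 and -2.
Eigenvectors give P = [[4, -1], [-3, 1]] with P⁻¹ = [[1, 1], [3, 4]], and M = P·diag(3, -2)·P⁻¹.
Then M⁶ = P·diag(729, 64)·P⁻¹ = [[2916, -64], [-2187, 64]] · [[1, 1], [3, 4]] = [[2724, 2660], [-1995, -1931]].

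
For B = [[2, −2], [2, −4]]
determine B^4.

[[−16, 48], [−48, 128]]

B^2 = [[0, 4], [−4, 12]]
B^3 = [[8, −16], [16, −40]]
B^4 = [[−16, 48], [−48, 128]]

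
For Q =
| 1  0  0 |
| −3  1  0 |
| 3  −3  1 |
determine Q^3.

[[1, 0, 0], [−9, 1, 0], [36, −9, 1]]

Q = I + N where N = [[0, 0, 0], [−3, 0, 0], [3, −3, 0]] is strictly lower-triangular, so N^3 = 0.
(I + N)^3 = I + 3·N + 3·N^2 = [[1, 0, 0], [−9, 1, 0], [36, −9, 1]].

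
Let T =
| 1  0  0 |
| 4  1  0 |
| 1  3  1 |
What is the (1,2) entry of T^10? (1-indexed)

0

T = I + N where N = [[0, 0, 0], [4, 0, 0], [1, 3, 0]] is strictly lower-triangular, so N^3 = 0.
(I + N)^10 = I + 10·N + 45·N^2 = [[1, 0, 0], [40, 1, 0], [550, 30, 1]].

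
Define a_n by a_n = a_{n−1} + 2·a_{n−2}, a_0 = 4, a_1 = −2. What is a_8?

With companion matrix T = [[1, 2], [1, 0]], [a_n, a_{n−1}]ᵀ = T·[a_{n−1}, a_{n−2}]ᵀ, so [a_8, a_7]ᵀ = T^7·[a_1, a_0]ᵀ.
T^7 = [[85, 86], [43, 42]], giving [a_8, a_7]ᵀ = [[174], [82]].

174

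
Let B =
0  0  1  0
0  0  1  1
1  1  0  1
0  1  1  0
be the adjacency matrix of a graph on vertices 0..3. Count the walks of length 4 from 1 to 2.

The number of length-4 walks from vertex 1 to vertex 2 is entry (1,2) of B⁴, where B is the adjacency matrix.
B² = [[1, 1, 0, 1], [1, 2, 1, 1], [0, 1, 3, 1], [1, 1, 1, 2]]
B³ = [[0, 1, 3, 1], [1, 2, 4, 3], [3, 4, 2, 4], [1, 3, 4, 2]]
B⁴ = [[3, 4, 2, 4], [4, 7, 6, 6], [2, 6, 11, 6], [4, 6, 6, 7]]

6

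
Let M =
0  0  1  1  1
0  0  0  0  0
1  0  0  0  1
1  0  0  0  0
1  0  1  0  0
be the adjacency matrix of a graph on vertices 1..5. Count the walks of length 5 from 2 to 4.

0

The number of length-5 walks from vertex 2 to vertex 4 is entry (2,4) of M^5, where M is the adjacency matrix.
M^2 = [[3, 0, 1, 0, 1], [0, 0, 0, 0, 0], [1, 0, 2, 1, 1], [0, 0, 1, 1, 1], [1, 0, 1, 1, 2]]
M^3 = [[2, 0, 4, 3, 4], [0, 0, 0, 0, 0], [4, 0, 2, 1, 3], [3, 0, 1, 0, 1], [4, 0, 3, 1, 2]]
M^4 = [[11, 0, 6, 2, 6], [0, 0, 0, 0, 0], [6, 0, 7, 4, 6], [2, 0, 4, 3, 4], [6, 0, 6, 4, 7]]
M^5 = [[14, 0, 17, 11, 17], [0, 0, 0, 0, 0], [17, 0, 12, 6, 13], [11, 0, 6, 2, 6], [17, 0, 13, 6, 12]]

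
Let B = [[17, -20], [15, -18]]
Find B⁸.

tr B = -1 and det B = -6, so the characteristic polynomial is λ² − (-1)λ + (-6) with roots 2 and -3.
Eigenvectors give P = [[4, 1], [3, 1]] with P⁻¹ = [[1, -1], [-3, 4]], and B = P·diag(2, -3)·P⁻¹.
Then B⁸ = P·diag(256, 6561)·P⁻¹ = [[1024, 6561], [768, 6561]] · [[1, -1], [-3, 4]] = [[-18659, 25220], [-18915, 25476]].

[[-18659, 25220], [-18915, 25476]]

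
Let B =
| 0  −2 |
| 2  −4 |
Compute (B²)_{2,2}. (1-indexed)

12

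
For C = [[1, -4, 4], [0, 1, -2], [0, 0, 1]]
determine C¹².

[[1, -48, 576], [0, 1, -24], [0, 0, 1]]

C = I + N where N = [[0, -4, 4], [0, 0, -2], [0, 0, 0]] is strictly upper-triangular, so N³ = 0.
(I + N)¹² = I + 12·N + 66·N² = [[1, -48, 576], [0, 1, -24], [0, 0, 1]].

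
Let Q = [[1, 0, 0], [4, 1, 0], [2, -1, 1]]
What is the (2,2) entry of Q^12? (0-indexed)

Q = I + N where N = [[0, 0, 0], [4, 0, 0], [2, -1, 0]] is strictly lower-triangular, so N^3 = 0.
(I + N)^12 = I + 12·N + 66·N^2 = [[1, 0, 0], [48, 1, 0], [-240, -12, 1]].

1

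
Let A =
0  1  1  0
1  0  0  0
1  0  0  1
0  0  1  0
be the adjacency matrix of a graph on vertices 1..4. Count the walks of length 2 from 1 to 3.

0

The number of length-2 walks from vertex 1 to vertex 3 is entry (1,3) of A², where A is the adjacency matrix.
A² = [[2, 0, 0, 1], [0, 1, 1, 0], [0, 1, 2, 0], [1, 0, 0, 1]]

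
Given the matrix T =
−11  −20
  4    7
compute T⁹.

[[−98411, −196820], [39364, 78727]]

tr T = −4 and det T = 3, so the characteristic polynomial is λ² − (−4)λ + (3) with roots −3 and −1.
Eigenvectors give P = [[−5, −2], [2, 1]] with P⁻¹ = [[−1, −2], [2, 5]], and T = P·diag(−3, −1)·P⁻¹.
Then T⁹ = P·diag(−19683, −1)·P⁻¹ = [[98415, 2], [−39366, −1]] · [[−1, −2], [2, 5]] = [[−98411, −196820], [39364, 78727]].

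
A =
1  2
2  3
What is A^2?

[[5, 8], [8, 13]]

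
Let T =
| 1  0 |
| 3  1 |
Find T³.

T = I + N where N = [[0, 0], [3, 0]] is strictly lower-triangular, so N² = 0.
(I + N)³ = I + 3·N = [[1, 0], [9, 1]].

[[1, 0], [9, 1]]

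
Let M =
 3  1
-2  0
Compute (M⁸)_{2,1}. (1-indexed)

-510

tr M = 3 and det M = 2, so the characteristic polynomial is λ² − (3)λ + (2) with roots 1 and 2.
Eigenvectors give P = [[-1, 1], [2, -1]] with P⁻¹ = [[1, 1], [2, 1]], and M = P·diag(1, 2)·P⁻¹.
Then M⁸ = P·diag(1, 256)·P⁻¹ = [[-1, 256], [2, -256]] · [[1, 1], [2, 1]] = [[511, 255], [-510, -254]].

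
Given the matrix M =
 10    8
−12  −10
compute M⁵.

[[160, 128], [−192, −160]]

tr M = 0 and det M = −4, so the characteristic polynomial is λ² − (0)λ + (−4) with roots 2 and −2.
Eigenvectors give P = [[−1, 2], [1, −3]] with P⁻¹ = [[−3, −2], [−1, −1]], and M = P·diag(2, −2)·P⁻¹.
Then M⁵ = P·diag(32, −32)·P⁻¹ = [[−32, −64], [32, 96]] · [[−3, −2], [−1, −1]] = [[160, 128], [−192, −160]].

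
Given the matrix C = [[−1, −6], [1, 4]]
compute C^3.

[[−13, −42], [7, 22]]

tr C = 3 and det C = 2, so the characteristic polynomial is λ² − (3)λ + (2) with roots 1 and 2.
Eigenvectors give P = [[−3, −2], [1, 1]] with P⁻¹ = [[−1, −2], [1, 3]], and C = P·diag(1, 2)·P⁻¹.
Then C^3 = P·diag(1, 8)·P⁻¹ = [[−3, −16], [1, 8]] · [[−1, −2], [1, 3]] = [[−13, −42], [7, 22]].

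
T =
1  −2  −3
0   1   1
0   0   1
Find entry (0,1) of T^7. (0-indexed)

T = I + N where N = [[0, −2, −3], [0, 0, 1], [0, 0, 0]] is strictly upper-triangular, so N^3 = 0.
(I + N)^7 = I + 7·N + 21·N^2 = [[1, −14, −63], [0, 1, 7], [0, 0, 1]].

−14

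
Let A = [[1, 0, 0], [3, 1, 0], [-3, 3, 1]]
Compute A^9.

[[1, 0, 0], [27, 1, 0], [297, 27, 1]]

A = I + N where N = [[0, 0, 0], [3, 0, 0], [-3, 3, 0]] is strictly lower-triangular, so N^3 = 0.
(I + N)^9 = I + 9·N + 36·N^2 = [[1, 0, 0], [27, 1, 0], [297, 27, 1]].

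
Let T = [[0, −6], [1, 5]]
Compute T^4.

tr T = 5 and det T = 6, so the characteristic polynomial is λ² − (5)λ + (6) with roots 2 and 3.
Eigenvectors give P = [[−3, 2], [1, −1]] with P⁻¹ = [[−1, −2], [−1, −3]], and T = P·diag(2, 3)·P⁻¹.
Then T^4 = P·diag(16, 81)·P⁻¹ = [[−48, 162], [16, −81]] · [[−1, −2], [−1, −3]] = [[−114, −390], [65, 211]].

[[−114, −390], [65, 211]]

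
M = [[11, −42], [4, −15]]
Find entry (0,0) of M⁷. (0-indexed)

tr M = −4 and det M = 3, so the characteristic polynomial is λ² − (−4)λ + (3) with roots −1 and −3.
Eigenvectors give P = [[7, −3], [2, −1]] with P⁻¹ = [[1, −3], [2, −7]], and M = P·diag(−1, −3)·P⁻¹.
Then M⁷ = P·diag(−1, −2187)·P⁻¹ = [[−7, 6561], [−2, 2187]] · [[1, −3], [2, −7]] = [[13115, −45906], [4372, −15303]].

13115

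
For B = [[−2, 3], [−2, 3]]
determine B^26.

B² = B (a projection; rank 1, trace 1), so B^26 = B.

[[−2, 3], [−2, 3]]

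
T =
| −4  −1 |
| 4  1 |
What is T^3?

[[−36, −9], [36, 9]]

T^2 = [[12, 3], [−12, −3]]
T^3 = [[−36, −9], [36, 9]]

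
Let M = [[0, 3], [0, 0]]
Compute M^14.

[[0, 0], [0, 0]]

M is strictly triangular, hence nilpotent: M^2 = 0, so M^14 = 0.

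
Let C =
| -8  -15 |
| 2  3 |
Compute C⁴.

tr C = -5 and det C = 6, so the characteristic polynomial is λ² − (-5)λ + (6) with roots -3 and -2.
Eigenvectors give P = [[-3, -5], [1, 2]] with P⁻¹ = [[-2, -5], [1, 3]], and C = P·diag(-3, -2)·P⁻¹.
Then C⁴ = P·diag(81, 16)·P⁻¹ = [[-243, -80], [81, 32]] · [[-2, -5], [1, 3]] = [[406, 975], [-130, -309]].

[[406, 975], [-130, -309]]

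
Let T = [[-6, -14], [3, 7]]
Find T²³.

[[-6, -14], [3, 7]]

T² = T (a projection; rank 1, trace 1), so T²³ = T.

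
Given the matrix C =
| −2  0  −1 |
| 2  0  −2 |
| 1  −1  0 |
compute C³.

[[−2, −2, −5], [14, 2, 2], [9, −1, 4]]

C² = [[3, 1, 2], [−6, 2, −2], [−4, 0, 1]]
C³ = [[−2, −2, −5], [14, 2, 2], [9, −1, 4]]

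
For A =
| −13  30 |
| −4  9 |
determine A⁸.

tr A = −4 and det A = 3, so the characteristic polynomial is λ² − (−4)λ + (3) with roots −1 and −3.
Eigenvectors give P = [[5, 3], [2, 1]] with P⁻¹ = [[−1, 3], [2, −5]], and A = P·diag(−1, −3)·P⁻¹.
Then A⁸ = P·diag(1, 6561)·P⁻¹ = [[5, 19683], [2, 6561]] · [[−1, 3], [2, −5]] = [[39361, −98400], [13120, −32799]].

[[39361, −98400], [13120, −32799]]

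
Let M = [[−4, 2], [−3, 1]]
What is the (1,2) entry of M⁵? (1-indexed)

tr M = −3 and det M = 2, so the characteristic polynomial is λ² − (−3)λ + (2) with roots −1 and −2.
Eigenvectors give P = [[2, 1], [3, 1]] with P⁻¹ = [[−1, 1], [3, −2]], and M = P·diag(−1, −2)·P⁻¹.
Then M⁵ = P·diag(−1, −32)·P⁻¹ = [[−2, −32], [−3, −32]] · [[−1, 1], [3, −2]] = [[−94, 62], [−93, 61]].

62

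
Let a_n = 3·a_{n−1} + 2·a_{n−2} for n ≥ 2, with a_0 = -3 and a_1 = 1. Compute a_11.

-194215

With companion matrix B = [[3, 2], [1, 0]], [a_n, a_{n−1}]ᵀ = B·[a_{n−1}, a_{n−2}]ᵀ, so [a_11, a_10]ᵀ = B¹⁰·[a_1, a_0]ᵀ.
B¹⁰ = [[283667, 159294], [79647, 44726]], giving [a_11, a_10]ᵀ = [[-194215], [-54531]].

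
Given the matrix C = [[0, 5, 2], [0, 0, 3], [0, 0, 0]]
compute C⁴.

C is strictly triangular, hence nilpotent: C³ = 0, so C⁴ = 0.

[[0, 0, 0], [0, 0, 0], [0, 0, 0]]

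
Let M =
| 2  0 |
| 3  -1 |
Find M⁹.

tr M = 1 and det M = -2, so the characteristic polynomial is λ² − (1)λ + (-2) with roots 2 and -1.
Eigenvectors give P = [[1, 0], [1, 1]] with P⁻¹ = [[1, 0], [-1, 1]], and M = P·diag(2, -1)·P⁻¹.
Then M⁹ = P·diag(512, -1)·P⁻¹ = [[512, 0], [512, -1]] · [[1, 0], [-1, 1]] = [[512, 0], [513, -1]].

[[512, 0], [513, -1]]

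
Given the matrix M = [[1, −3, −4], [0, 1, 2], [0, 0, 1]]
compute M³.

M = I + N where N = [[0, −3, −4], [0, 0, 2], [0, 0, 0]] is strictly upper-triangular, so N³ = 0.
(I + N)³ = I + 3·N + 3·N² = [[1, −9, −30], [0, 1, 6], [0, 0, 1]].

[[1, −9, −30], [0, 1, 6], [0, 0, 1]]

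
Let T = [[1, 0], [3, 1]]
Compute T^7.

T = I + N where N = [[0, 0], [3, 0]] is strictly lower-triangular, so N^2 = 0.
(I + N)^7 = I + 7·N = [[1, 0], [21, 1]].

[[1, 0], [21, 1]]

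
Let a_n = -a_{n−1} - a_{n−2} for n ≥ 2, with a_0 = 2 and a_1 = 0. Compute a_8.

With companion matrix A = [[-1, -1], [1, 0]], [a_n, a_{n−1}]ᵀ = A·[a_{n−1}, a_{n−2}]ᵀ, so [a_8, a_7]ᵀ = A^7·[a_1, a_0]ᵀ.
A^7 = [[-1, -1], [1, 0]], giving [a_8, a_7]ᵀ = [[-2], [0]].

-2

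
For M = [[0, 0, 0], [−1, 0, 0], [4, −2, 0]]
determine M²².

M is strictly triangular, hence nilpotent: M³ = 0, so M²² = 0.

[[0, 0, 0], [0, 0, 0], [0, 0, 0]]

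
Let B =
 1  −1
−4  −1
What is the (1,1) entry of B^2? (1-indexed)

5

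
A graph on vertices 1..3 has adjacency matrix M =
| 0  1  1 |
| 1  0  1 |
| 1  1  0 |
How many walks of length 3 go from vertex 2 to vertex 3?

The number of length-3 walks from vertex 2 to vertex 3 is entry (2,3) of M³, where M is the adjacency matrix.
M² = [[2, 1, 1], [1, 2, 1], [1, 1, 2]]
M³ = [[2, 3, 3], [3, 2, 3], [3, 3, 2]]

3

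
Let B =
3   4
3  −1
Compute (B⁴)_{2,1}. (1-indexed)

204

B² = [[21, 8], [6, 13]]
B³ = [[87, 76], [57, 11]]
B⁴ = [[489, 272], [204, 217]]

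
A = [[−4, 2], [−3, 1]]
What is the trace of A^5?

tr A = −3 and det A = 2, so the characteristic polynomial is λ² − (−3)λ + (2) with roots −2 and −1.
Eigenvectors give P = [[−1, −2], [−1, −3]] with P⁻¹ = [[−3, 2], [1, −1]], and A = P·diag(−2, −1)·P⁻¹.
Then A^5 = P·diag(−32, −1)·P⁻¹ = [[32, 2], [32, 3]] · [[−3, 2], [1, −1]] = [[−94, 62], [−93, 61]].

−33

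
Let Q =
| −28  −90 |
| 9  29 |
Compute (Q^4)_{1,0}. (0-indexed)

45

tr Q = 1 and det Q = −2, so the characteristic polynomial is λ² − (1)λ + (−2) with roots 2 and −1.
Eigenvectors give P = [[3, −10], [−1, 3]] with P⁻¹ = [[−3, −10], [−1, −3]], and Q = P·diag(2, −1)·P⁻¹.
Then Q^4 = P·diag(16, 1)·P⁻¹ = [[48, −10], [−16, 3]] · [[−3, −10], [−1, −3]] = [[−134, −450], [45, 151]].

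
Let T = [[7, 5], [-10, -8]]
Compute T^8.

[[-6049, -6305], [12610, 12866]]

tr T = -1 and det T = -6, so the characteristic polynomial is λ² − (-1)λ + (-6) with roots 2 and -3.
Eigenvectors give P = [[1, 1], [-1, -2]] with P⁻¹ = [[2, 1], [-1, -1]], and T = P·diag(2, -3)·P⁻¹.
Then T^8 = P·diag(256, 6561)·P⁻¹ = [[256, 6561], [-256, -13122]] · [[2, 1], [-1, -1]] = [[-6049, -6305], [12610, 12866]].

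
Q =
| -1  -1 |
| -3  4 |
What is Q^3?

Q^2 = [[4, -3], [-9, 19]]
Q^3 = [[5, -16], [-48, 85]]

[[5, -16], [-48, 85]]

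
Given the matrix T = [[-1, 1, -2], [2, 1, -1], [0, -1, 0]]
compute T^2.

[[3, 2, 1], [0, 4, -5], [-2, -1, 1]]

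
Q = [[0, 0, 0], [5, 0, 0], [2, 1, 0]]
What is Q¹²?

[[0, 0, 0], [0, 0, 0], [0, 0, 0]]

Q is strictly triangular, hence nilpotent: Q³ = 0, so Q¹² = 0.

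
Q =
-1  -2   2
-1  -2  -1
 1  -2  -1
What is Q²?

[[5, 2, -2], [2, 8, 1], [0, 4, 5]]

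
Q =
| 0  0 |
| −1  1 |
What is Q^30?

Q² = Q (a projection; rank 1, trace 1), so Q^30 = Q.

[[0, 0], [−1, 1]]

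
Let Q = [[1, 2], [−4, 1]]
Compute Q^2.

[[−7, 4], [−8, −7]]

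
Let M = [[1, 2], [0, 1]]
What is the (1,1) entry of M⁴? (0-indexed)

M = I + N where N = [[0, 2], [0, 0]] is strictly upper-triangular, so N² = 0.
(I + N)⁴ = I + 4·N = [[1, 8], [0, 1]].

1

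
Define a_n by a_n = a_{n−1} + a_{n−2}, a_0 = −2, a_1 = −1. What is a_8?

−47

With companion matrix C = [[1, 1], [1, 0]], [a_n, a_{n−1}]ᵀ = C·[a_{n−1}, a_{n−2}]ᵀ, so [a_8, a_7]ᵀ = C⁷·[a_1, a_0]ᵀ.
C⁷ = [[21, 13], [13, 8]], giving [a_8, a_7]ᵀ = [[−47], [−29]].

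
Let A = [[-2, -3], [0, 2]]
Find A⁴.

[[16, 0], [0, 16]]

A² = [[4, 0], [0, 4]]
A³ = [[-8, -12], [0, 8]]
A⁴ = [[16, 0], [0, 16]]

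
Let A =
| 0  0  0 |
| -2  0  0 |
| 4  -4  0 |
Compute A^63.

A is strictly triangular, hence nilpotent: A^3 = 0, so A^63 = 0.

[[0, 0, 0], [0, 0, 0], [0, 0, 0]]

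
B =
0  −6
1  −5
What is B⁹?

[[37830, −115026], [19171, −58025]]

tr B = −5 and det B = 6, so the characteristic polynomial is λ² − (−5)λ + (6) with roots −2 and −3.
Eigenvectors give P = [[3, −2], [1, −1]] with P⁻¹ = [[1, −2], [1, −3]], and B = P·diag(−2, −3)·P⁻¹.
Then B⁹ = P·diag(−512, −19683)·P⁻¹ = [[−1536, 39366], [−512, 19683]] · [[1, −2], [1, −3]] = [[37830, −115026], [19171, −58025]].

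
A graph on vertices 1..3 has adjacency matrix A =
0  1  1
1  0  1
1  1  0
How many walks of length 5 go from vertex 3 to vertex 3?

10

The number of length-5 walks from vertex 3 to vertex 3 is entry (3,3) of A⁵, where A is the adjacency matrix.
A² = [[2, 1, 1], [1, 2, 1], [1, 1, 2]]
A³ = [[2, 3, 3], [3, 2, 3], [3, 3, 2]]
A⁴ = [[6, 5, 5], [5, 6, 5], [5, 5, 6]]
A⁵ = [[10, 11, 11], [11, 10, 11], [11, 11, 10]]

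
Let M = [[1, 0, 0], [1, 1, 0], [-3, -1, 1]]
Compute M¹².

[[1, 0, 0], [12, 1, 0], [-102, -12, 1]]

M = I + N where N = [[0, 0, 0], [1, 0, 0], [-3, -1, 0]] is strictly lower-triangular, so N³ = 0.
(I + N)¹² = I + 12·N + 66·N² = [[1, 0, 0], [12, 1, 0], [-102, -12, 1]].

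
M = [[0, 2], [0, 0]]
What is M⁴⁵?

[[0, 0], [0, 0]]

M is strictly triangular, hence nilpotent: M² = 0, so M⁴⁵ = 0.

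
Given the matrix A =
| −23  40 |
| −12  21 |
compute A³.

tr A = −2 and det A = −3, so the characteristic polynomial is λ² − (−2)λ + (−3) with roots 1 and −3.
Eigenvectors give P = [[−5, 2], [−3, 1]] with P⁻¹ = [[1, −2], [3, −5]], and A = P·diag(1, −3)·P⁻¹.
Then A³ = P·diag(1, −27)·P⁻¹ = [[−5, −54], [−3, −27]] · [[1, −2], [3, −5]] = [[−167, 280], [−84, 141]].

[[−167, 280], [−84, 141]]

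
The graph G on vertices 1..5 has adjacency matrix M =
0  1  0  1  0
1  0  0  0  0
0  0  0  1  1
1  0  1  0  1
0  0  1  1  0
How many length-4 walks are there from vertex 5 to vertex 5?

The number of length-4 walks from vertex 5 to vertex 5 is entry (5,5) of M⁴, where M is the adjacency matrix.
M² = [[2, 0, 1, 0, 1], [0, 1, 0, 1, 0], [1, 0, 2, 1, 1], [0, 1, 1, 3, 1], [1, 0, 1, 1, 2]]
M³ = [[0, 2, 1, 4, 1], [2, 0, 1, 0, 1], [1, 1, 2, 4, 3], [4, 0, 4, 2, 4], [1, 1, 3, 4, 2]]
M⁴ = [[6, 0, 5, 2, 5], [0, 2, 1, 4, 1], [5, 1, 7, 6, 6], [2, 4, 6, 12, 6], [5, 1, 6, 6, 7]]

7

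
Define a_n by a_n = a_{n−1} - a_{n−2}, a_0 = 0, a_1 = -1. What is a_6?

With companion matrix M = [[1, -1], [1, 0]], [a_n, a_{n−1}]ᵀ = M·[a_{n−1}, a_{n−2}]ᵀ, so [a_6, a_5]ᵀ = M^5·[a_1, a_0]ᵀ.
M^5 = [[0, 1], [-1, 1]], giving [a_6, a_5]ᵀ = [[0], [1]].

0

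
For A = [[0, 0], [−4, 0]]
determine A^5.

A is strictly triangular, hence nilpotent: A^2 = 0, so A^5 = 0.

[[0, 0], [0, 0]]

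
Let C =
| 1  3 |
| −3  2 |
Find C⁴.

C² = [[−8, 9], [−9, −5]]
C³ = [[−35, −6], [6, −37]]
C⁴ = [[−17, −117], [117, −56]]

[[−17, −117], [117, −56]]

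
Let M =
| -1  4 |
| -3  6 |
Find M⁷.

[[-6049, 8236], [-6177, 8364]]

tr M = 5 and det M = 6, so the characteristic polynomial is λ² − (5)λ + (6) with roots 2 and 3.
Eigenvectors give P = [[4, -1], [3, -1]] with P⁻¹ = [[1, -1], [3, -4]], and M = P·diag(2, 3)·P⁻¹.
Then M⁷ = P·diag(128, 2187)·P⁻¹ = [[512, -2187], [384, -2187]] · [[1, -1], [3, -4]] = [[-6049, 8236], [-6177, 8364]].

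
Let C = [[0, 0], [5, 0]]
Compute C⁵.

C is strictly triangular, hence nilpotent: C² = 0, so C⁵ = 0.

[[0, 0], [0, 0]]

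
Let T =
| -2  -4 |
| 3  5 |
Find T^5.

tr T = 3 and det T = 2, so the characteristic polynomial is λ² − (3)λ + (2) with roots 1 and 2.
Eigenvectors give P = [[4, -1], [-3, 1]] with P⁻¹ = [[1, 1], [3, 4]], and T = P·diag(1, 2)·P⁻¹.
Then T^5 = P·diag(1, 32)·P⁻¹ = [[4, -32], [-3, 32]] · [[1, 1], [3, 4]] = [[-92, -124], [93, 125]].

[[-92, -124], [93, 125]]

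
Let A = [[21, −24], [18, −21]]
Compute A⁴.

[[81, 0], [0, 81]]

tr A = 0 and det A = −9, so the characteristic polynomial is λ² − (0)λ + (−9) with roots −3 and 3.
Eigenvectors give P = [[−1, 4], [−1, 3]] with P⁻¹ = [[3, −4], [1, −1]], and A = P·diag(−3, 3)·P⁻¹.
Then A⁴ = P·diag(81, 81)·P⁻¹ = [[−81, 324], [−81, 243]] · [[3, −4], [1, −1]] = [[81, 0], [0, 81]].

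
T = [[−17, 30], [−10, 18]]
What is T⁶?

[[−1931, 3990], [−1330, 2724]]

tr T = 1 and det T = −6, so the characteristic polynomial is λ² − (1)λ + (−6) with roots 3 and −2.
Eigenvectors give P = [[−3, 2], [−2, 1]] with P⁻¹ = [[1, −2], [2, −3]], and T = P·diag(3, −2)·P⁻¹.
Then T⁶ = P·diag(729, 64)·P⁻¹ = [[−2187, 128], [−1458, 64]] · [[1, −2], [2, −3]] = [[−1931, 3990], [−1330, 2724]].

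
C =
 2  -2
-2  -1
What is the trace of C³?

19

C² = [[8, -2], [-2, 5]]
C³ = [[20, -14], [-14, -1]]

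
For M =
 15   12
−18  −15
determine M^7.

tr M = 0 and det M = −9, so the characteristic polynomial is λ² − (0)λ + (−9) with roots 3 and −3.
Eigenvectors give P = [[−1, 2], [1, −3]] with P⁻¹ = [[−3, −2], [−1, −1]], and M = P·diag(3, −3)·P⁻¹.
Then M^7 = P·diag(2187, −2187)·P⁻¹ = [[−2187, −4374], [2187, 6561]] · [[−3, −2], [−1, −1]] = [[10935, 8748], [−13122, −10935]].

[[10935, 8748], [−13122, −10935]]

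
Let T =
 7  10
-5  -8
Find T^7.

tr T = -1 and det T = -6, so the characteristic polynomial is λ² − (-1)λ + (-6) with roots 2 and -3.
Eigenvectors give P = [[-2, -1], [1, 1]] with P⁻¹ = [[-1, -1], [1, 2]], and T = P·diag(2, -3)·P⁻¹.
Then T^7 = P·diag(128, -2187)·P⁻¹ = [[-256, 2187], [128, -2187]] · [[-1, -1], [1, 2]] = [[2443, 4630], [-2315, -4502]].

[[2443, 4630], [-2315, -4502]]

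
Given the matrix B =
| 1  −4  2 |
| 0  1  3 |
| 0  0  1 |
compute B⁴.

B = I + N where N = [[0, −4, 2], [0, 0, 3], [0, 0, 0]] is strictly upper-triangular, so N³ = 0.
(I + N)⁴ = I + 4·N + 6·N² = [[1, −16, −64], [0, 1, 12], [0, 0, 1]].

[[1, −16, −64], [0, 1, 12], [0, 0, 1]]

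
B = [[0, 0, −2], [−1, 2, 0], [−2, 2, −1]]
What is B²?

[[4, −4, 2], [−2, 4, 2], [0, 2, 5]]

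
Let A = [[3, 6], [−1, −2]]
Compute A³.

A² = A (a projection; rank 1, trace 1), so A³ = A.

[[3, 6], [−1, −2]]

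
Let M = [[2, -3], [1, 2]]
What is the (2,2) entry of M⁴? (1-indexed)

M² = [[1, -12], [4, 1]]
M³ = [[-10, -27], [9, -10]]
M⁴ = [[-47, -24], [8, -47]]

-47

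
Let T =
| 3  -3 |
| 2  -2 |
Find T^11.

T² = T (a projection; rank 1, trace 1), so T^11 = T.

[[3, -3], [2, -2]]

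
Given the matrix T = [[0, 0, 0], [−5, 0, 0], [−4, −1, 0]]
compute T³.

[[0, 0, 0], [0, 0, 0], [0, 0, 0]]

T is strictly triangular, hence nilpotent: T³ = 0, so T³ = 0.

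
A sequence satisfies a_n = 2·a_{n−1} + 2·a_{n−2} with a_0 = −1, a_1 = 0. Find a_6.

With companion matrix B = [[2, 2], [1, 0]], [a_n, a_{n−1}]ᵀ = B·[a_{n−1}, a_{n−2}]ᵀ, so [a_6, a_5]ᵀ = B^5·[a_1, a_0]ᵀ.
B^5 = [[120, 88], [44, 32]], giving [a_6, a_5]ᵀ = [[−88], [−32]].

−88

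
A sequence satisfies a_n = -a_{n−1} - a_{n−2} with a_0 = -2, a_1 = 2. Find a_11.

0

With companion matrix Q = [[-1, -1], [1, 0]], [a_n, a_{n−1}]ᵀ = Q·[a_{n−1}, a_{n−2}]ᵀ, so [a_11, a_10]ᵀ = Q^10·[a_1, a_0]ᵀ.
Q^10 = [[-1, -1], [1, 0]], giving [a_11, a_10]ᵀ = [[0], [2]].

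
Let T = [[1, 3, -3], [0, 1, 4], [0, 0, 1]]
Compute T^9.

T = I + N where N = [[0, 3, -3], [0, 0, 4], [0, 0, 0]] is strictly upper-triangular, so N^3 = 0.
(I + N)^9 = I + 9·N + 36·N^2 = [[1, 27, 405], [0, 1, 36], [0, 0, 1]].

[[1, 27, 405], [0, 1, 36], [0, 0, 1]]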